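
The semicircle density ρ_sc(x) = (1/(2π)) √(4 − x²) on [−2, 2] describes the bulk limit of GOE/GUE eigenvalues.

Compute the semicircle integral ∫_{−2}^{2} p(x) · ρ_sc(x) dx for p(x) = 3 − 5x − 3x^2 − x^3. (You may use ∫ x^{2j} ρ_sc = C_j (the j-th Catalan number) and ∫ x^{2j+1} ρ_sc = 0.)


Write p(x) = Σ a_i x^i, split into monomials and integrate each against ρ_sc separately.
Using ∫ x^{2j} ρ_sc = C_j = (1/(j+1)) C(2j, j) (Catalan numbers) and ∫ x^{2j+1} ρ_sc = 0 (odd monomials vanish by symmetry):
  i = 0 (even): a_0 · C_{0} = 3 · 1 = 3
  i = 1 (odd): ∫ x^1 ρ_sc = 0 (vanishes)
  i = 2 (even): a_2 · C_{1} = -3 · 1 = -3
  i = 3 (odd): ∫ x^3 ρ_sc = 0 (vanishes)

Summing the contributions: ∫_{−2}^{2} p(x) ρ_sc(x) dx = 3 + (-3) = 0.


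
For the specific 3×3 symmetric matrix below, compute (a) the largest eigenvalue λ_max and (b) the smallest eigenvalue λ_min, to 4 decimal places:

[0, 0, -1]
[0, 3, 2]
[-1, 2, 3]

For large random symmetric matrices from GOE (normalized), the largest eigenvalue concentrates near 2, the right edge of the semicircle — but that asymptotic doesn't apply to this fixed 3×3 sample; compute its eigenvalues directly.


Since M is real symmetric, all three eigenvalues are real; they are the roots of det(λI − M) = λ³ − (tr M) λ² + s λ − det M, where s is the sum of the principal 2×2 minors.
tr M = 0 + 3 + 3 = 6.
s = (0·3 − 0²) + (0·3 − (-1)²) + (3·3 − 2²) = 0 + (-1) + 5 = 4.
det M (expand along row 1) = 0·5 − 0·2 + (-1)·3 = -3.
Characteristic polynomial: λ³ − 6λ² + 4λ + 3 = 0.
Substitute λ = y + (tr M)/3 = y + 2.000000 to remove the quadratic term: y³ + p·y + q = 0 with p = s − (tr M)²/3 = -8.000000 and q = −2(tr M)³/27 + (tr M)·s/3 − det M = -5.000000.
Three real roots ⇒ use the trigonometric (Viète) form: r = 2√(−p/3) = 3.265986, φ = arccos(3q/(p·r)) = arccos(0.574099) = 0.959293 rad.
y_k = r·cos(φ/3 − 2πk/3) for k = 0, 1, 2 gives y = 3.100432, -0.661120, -2.439312.
λ_k = y_k + 2.000000 gives λ = 5.1004, 1.3389, -0.4393 (check: the sum is 6.0000 = tr M).

Hence λ_max = 5.1004 and λ_min = -0.4393.


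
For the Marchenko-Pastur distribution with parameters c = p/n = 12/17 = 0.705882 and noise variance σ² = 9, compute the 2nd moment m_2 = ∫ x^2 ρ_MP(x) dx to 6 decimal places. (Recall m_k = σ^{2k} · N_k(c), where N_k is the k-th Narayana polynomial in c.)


E[X²] = σ⁴ (1 + c) (second MP moment). With σ² = 9 (so σ⁴ = 81) and c = 12/17 = 0.705882: E[X²] = 81 · (1 + 0.705882) = 81 · 1.705882.

So E[X^2] = 138.176471.


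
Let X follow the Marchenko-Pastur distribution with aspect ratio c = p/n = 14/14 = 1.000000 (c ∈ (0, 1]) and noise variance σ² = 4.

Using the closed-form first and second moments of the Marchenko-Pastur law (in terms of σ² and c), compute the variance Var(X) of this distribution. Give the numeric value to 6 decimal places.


Recall the MP moments m_1 = E[X] = σ² and m_2 = E[X²] = σ⁴ (1 + c).
m_1 = E[X] = σ² = 4, so m_1² = 16.
m_2 = E[X²] = σ⁴ (1 + c) = 16 · (1 + 1.000000) = 16 · 2.000000 = 32.000000.
(Note m_2 − m_1² simplifies to c · σ⁴ = 1.000000 · 16.)

Var(X) = m_2 − m_1² = 32.000000 − 16 = 16.000000.


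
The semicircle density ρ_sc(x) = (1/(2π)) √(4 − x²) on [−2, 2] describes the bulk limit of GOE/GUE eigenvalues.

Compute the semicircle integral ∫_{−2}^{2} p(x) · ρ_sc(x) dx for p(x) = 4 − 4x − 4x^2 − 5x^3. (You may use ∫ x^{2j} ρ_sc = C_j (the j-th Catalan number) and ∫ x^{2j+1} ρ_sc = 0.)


Write p(x) = Σ a_i x^i, split into monomials and integrate each against ρ_sc separately.
Using ∫ x^{2j} ρ_sc = C_j = (1/(j+1)) C(2j, j) (Catalan numbers) and ∫ x^{2j+1} ρ_sc = 0 (odd monomials vanish by symmetry):
  i = 0 (even): a_0 · C_{0} = 4 · 1 = 4
  i = 1 (odd): ∫ x^1 ρ_sc = 0 (vanishes)
  i = 2 (even): a_2 · C_{1} = -4 · 1 = -4
  i = 3 (odd): ∫ x^3 ρ_sc = 0 (vanishes)

Summing the contributions: ∫_{−2}^{2} p(x) ρ_sc(x) dx = 4 + (-4) = 0.


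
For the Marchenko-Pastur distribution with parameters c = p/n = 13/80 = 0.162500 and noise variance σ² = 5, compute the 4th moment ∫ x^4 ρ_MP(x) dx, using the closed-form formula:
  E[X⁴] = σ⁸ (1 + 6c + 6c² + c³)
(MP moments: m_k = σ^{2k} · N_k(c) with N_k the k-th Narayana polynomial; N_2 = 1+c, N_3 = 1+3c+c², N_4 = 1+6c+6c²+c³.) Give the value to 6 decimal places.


E[X⁴] = σ⁸ (1 + 6c + 6c² + c³) (fourth MP moment). With σ² = 5 (so σ⁸ = 625) and c = 13/80 = 0.162500: E[X⁴] = 625 · (1 + 6·0.162500 + 6·(0.162500)² + (0.162500)³) = 625 · 2.137729.

So E[X^4] = 1336.080322.


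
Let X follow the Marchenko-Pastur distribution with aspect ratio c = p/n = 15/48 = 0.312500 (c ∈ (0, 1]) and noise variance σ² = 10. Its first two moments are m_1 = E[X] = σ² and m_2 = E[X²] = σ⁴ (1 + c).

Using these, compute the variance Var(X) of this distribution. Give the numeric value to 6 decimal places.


m_1 = E[X] = σ² = 10, so m_1² = 100.
m_2 = E[X²] = σ⁴ (1 + c) = 100 · (1 + 0.312500) = 100 · 1.312500 = 131.250000.
(Note m_2 − m_1² simplifies to c · σ⁴ = 0.312500 · 100.)

Var(X) = m_2 − m_1² = 131.250000 − 100 = 31.250000.


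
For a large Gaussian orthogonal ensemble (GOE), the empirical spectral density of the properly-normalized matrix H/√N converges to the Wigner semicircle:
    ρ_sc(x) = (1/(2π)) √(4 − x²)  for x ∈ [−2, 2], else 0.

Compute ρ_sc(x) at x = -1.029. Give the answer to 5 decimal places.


ρ_sc(x) = (1/(2π)) √(4 − x²). With x = -1.029:
  4 − x² = 4 − (-1.029)² = 4 − 1.058841 = 2.941159.
  √(4 − x²) = 1.714981.
  1/(2π) = 0.159155.
  ρ_sc(-1.029) = 0.159155 · 1.714981 = 0.272948.

Rounded to 5 decimal places: ρ_sc(-1.029) ≈ 0.27295.


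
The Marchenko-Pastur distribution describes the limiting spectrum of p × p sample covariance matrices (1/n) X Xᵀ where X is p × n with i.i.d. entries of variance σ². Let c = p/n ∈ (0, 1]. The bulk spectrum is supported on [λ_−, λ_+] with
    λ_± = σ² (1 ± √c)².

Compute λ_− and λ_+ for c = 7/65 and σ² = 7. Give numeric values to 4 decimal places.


c = 7/65 = 0.107692; √c = 0.328165.
λ_− = σ² (1 − √c)² = 7 · (1 − 0.328165)² = 7 · (0.671835)² = 3.159535.
λ_+ = σ² (1 + √c)² = 7 · (1 + 0.328165)² = 7 · (1.328165)² = 12.348157.

Rounded to 4 decimal places: λ_− ≈ 3.1595, λ_+ ≈ 12.3482.


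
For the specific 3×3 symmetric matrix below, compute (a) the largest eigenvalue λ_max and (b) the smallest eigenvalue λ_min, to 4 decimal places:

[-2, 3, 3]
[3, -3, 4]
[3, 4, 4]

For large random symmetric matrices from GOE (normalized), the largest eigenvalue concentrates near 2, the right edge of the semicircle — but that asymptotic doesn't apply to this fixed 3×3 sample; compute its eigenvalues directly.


Since M is real symmetric, all three eigenvalues are real; they are the roots of det(λI − M) = λ³ − (tr M) λ² + s λ − det M, where s is the sum of the principal 2×2 minors.
tr M = -2 + (-3) + 4 = -1.
s = ((-2)·(-3) − 3²) + ((-2)·4 − 3²) + ((-3)·4 − 4²) = -3 + (-17) + (-28) = -48.
det M (expand along row 1) = (-2)·(-28) − 3·0 + 3·21 = 119.
Characteristic polynomial: λ³ + λ² − 48λ − 119 = 0.
Substitute λ = y + (tr M)/3 = y − 0.333333 to remove the quadratic term: y³ + p·y + q = 0 with p = s − (tr M)²/3 = -48.333333 and q = −2(tr M)³/27 + (tr M)·s/3 − det M = -102.925926.
Three real roots ⇒ use the trigonometric (Viète) form: r = 2√(−p/3) = 8.027730, φ = arccos(3q/(p·r)) = arccos(0.795805) = 0.650461 rad.
y_k = r·cos(φ/3 − 2πk/3) for k = 0, 1, 2 gives y = 7.839772, -2.424287, -5.415485.
λ_k = y_k − 0.333333 gives λ = 7.5064, -2.7576, -5.7488 (check: the sum is -1.0000 = tr M).

Hence λ_max = 7.5064 and λ_min = -5.7488.


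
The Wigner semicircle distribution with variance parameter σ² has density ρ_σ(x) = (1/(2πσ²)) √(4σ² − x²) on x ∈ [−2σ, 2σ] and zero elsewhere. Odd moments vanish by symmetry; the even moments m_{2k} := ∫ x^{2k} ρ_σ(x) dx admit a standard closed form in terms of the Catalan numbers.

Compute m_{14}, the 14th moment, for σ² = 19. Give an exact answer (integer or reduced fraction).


By the scaled semicircle moment identity, m_{2k} = σ^{2k} · C_k with k = 7.
C_7 = (1/(k+1)) · C(2k, k) = (1/8) · C(14, 7) = (1/8) · 3432 = 429.
σ^{2k} = (σ²)^k = (19)^7 = 893871739.

Therefore m_{14} = σ^{14} · C_7 = 893871739 · 429 = 383470976031.


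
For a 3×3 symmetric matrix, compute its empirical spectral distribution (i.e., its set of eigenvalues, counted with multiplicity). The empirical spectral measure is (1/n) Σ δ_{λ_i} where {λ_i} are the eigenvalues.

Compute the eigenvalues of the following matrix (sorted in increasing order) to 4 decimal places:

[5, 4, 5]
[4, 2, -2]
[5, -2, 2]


Since M is real symmetric, all three eigenvalues are real; they are the roots of det(λI − M) = λ³ − (tr M) λ² + s λ − det M, where s is the sum of the principal 2×2 minors.
tr M = 5 + 2 + 2 = 9.
s = (5·2 − 4²) + (5·2 − 5²) + (2·2 − (-2)²) = -6 + (-15) + 0 = -21.
det M (expand along row 1) = 5·0 − 4·18 + 5·(-18) = -162.
Characteristic polynomial: λ³ − 9λ² − 21λ + 162 = 0.
Substitute λ = y + (tr M)/3 = y + 3.000000 to remove the quadratic term: y³ + p·y + q = 0 with p = s − (tr M)²/3 = -48.000000 and q = −2(tr M)³/27 + (tr M)·s/3 − det M = 45.000000.
Three real roots ⇒ use the trigonometric (Viète) form: r = 2√(−p/3) = 8.000000, φ = arccos(3q/(p·r)) = arccos(-0.351562) = 1.930036 rad.
y_k = r·cos(φ/3 − 2πk/3) for k = 0, 1, 2 gives y = 6.400748, 0.955685, -7.356432.
λ_k = y_k + 3.000000 gives λ = 9.4007, 3.9557, -4.3564 (check: the sum is 9.0000 = tr M).

Eigenvalues sorted in increasing order: [-4.3564, 3.9557, 9.4007].


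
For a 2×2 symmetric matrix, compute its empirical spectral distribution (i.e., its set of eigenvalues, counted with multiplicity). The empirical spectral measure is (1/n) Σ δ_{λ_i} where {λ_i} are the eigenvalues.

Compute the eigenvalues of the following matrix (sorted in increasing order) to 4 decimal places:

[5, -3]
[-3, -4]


Since M is real symmetric, both eigenvalues are real; they are the roots of det(λI − M) = λ² − (tr M) λ + det M.
tr M = 5 + (-4) = 1.
det M = 5·(-4) − (-3)² = -20 − 9 = -29.
Characteristic polynomial: λ² − λ − 29 = 0.
Discriminant Δ = (tr M)² − 4·det M = 1 − (-116) = 117; √Δ = 10.816654.
λ = (tr M ± √Δ)/2 = (1 ± 10.816654)/2, giving (tr M − √Δ)/2 = -4.9083 and (tr M + √Δ)/2 = 5.9083.

Eigenvalues sorted in increasing order: [-4.9083, 5.9083].


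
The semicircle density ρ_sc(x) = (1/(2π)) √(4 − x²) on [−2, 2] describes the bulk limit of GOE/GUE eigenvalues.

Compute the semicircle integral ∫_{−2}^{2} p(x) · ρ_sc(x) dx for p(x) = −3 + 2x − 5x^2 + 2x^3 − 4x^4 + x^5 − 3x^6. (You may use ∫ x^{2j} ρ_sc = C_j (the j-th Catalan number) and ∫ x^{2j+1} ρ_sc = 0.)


Write p(x) = Σ a_i x^i, split into monomials and integrate each against ρ_sc separately.
Using ∫ x^{2j} ρ_sc = C_j = (1/(j+1)) C(2j, j) (Catalan numbers) and ∫ x^{2j+1} ρ_sc = 0 (odd monomials vanish by symmetry):
  i = 0 (even): a_0 · C_{0} = -3 · 1 = -3
  i = 1 (odd): ∫ x^1 ρ_sc = 0 (vanishes)
  i = 2 (even): a_2 · C_{1} = -5 · 1 = -5
  i = 3 (odd): ∫ x^3 ρ_sc = 0 (vanishes)
  i = 4 (even): a_4 · C_{2} = -4 · 2 = -8
  i = 5 (odd): ∫ x^5 ρ_sc = 0 (vanishes)
  i = 6 (even): a_6 · C_{3} = -3 · 5 = -15

Summing the contributions: ∫_{−2}^{2} p(x) ρ_sc(x) dx = (-3) + (-5) + (-8) + (-15) = -31.


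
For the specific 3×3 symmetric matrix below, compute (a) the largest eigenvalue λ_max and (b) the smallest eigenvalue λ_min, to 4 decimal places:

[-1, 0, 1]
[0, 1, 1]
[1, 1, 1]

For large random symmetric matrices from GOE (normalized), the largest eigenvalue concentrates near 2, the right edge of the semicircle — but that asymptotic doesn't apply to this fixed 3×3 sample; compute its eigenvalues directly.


Since M is real symmetric, all three eigenvalues are real; they are the roots of det(λI − M) = λ³ − (tr M) λ² + s λ − det M, where s is the sum of the principal 2×2 minors.
tr M = -1 + 1 + 1 = 1.
s = ((-1)·1 − 0²) + ((-1)·1 − 1²) + (1·1 − 1²) = -1 + (-2) + 0 = -3.
det M (expand along row 1) = (-1)·0 − 0·(-1) + 1·(-1) = -1.
Characteristic polynomial: λ³ − λ² − 3λ + 1 = 0.
Substitute λ = y + (tr M)/3 = y + 0.333333 to remove the quadratic term: y³ + p·y + q = 0 with p = s − (tr M)²/3 = -3.333333 and q = −2(tr M)³/27 + (tr M)·s/3 − det M = -0.074074.
Three real roots ⇒ use the trigonometric (Viète) form: r = 2√(−p/3) = 2.108185, φ = arccos(3q/(p·r)) = arccos(0.031623) = 1.539168 rad.
y_k = r·cos(φ/3 − 2πk/3) for k = 0, 1, 2 gives y = 1.836753, -0.022226, -1.814528.
λ_k = y_k + 0.333333 gives λ = 2.1701, 0.3111, -1.4812 (check: the sum is 1.0000 = tr M).

Hence λ_max = 2.1701 and λ_min = -1.4812.


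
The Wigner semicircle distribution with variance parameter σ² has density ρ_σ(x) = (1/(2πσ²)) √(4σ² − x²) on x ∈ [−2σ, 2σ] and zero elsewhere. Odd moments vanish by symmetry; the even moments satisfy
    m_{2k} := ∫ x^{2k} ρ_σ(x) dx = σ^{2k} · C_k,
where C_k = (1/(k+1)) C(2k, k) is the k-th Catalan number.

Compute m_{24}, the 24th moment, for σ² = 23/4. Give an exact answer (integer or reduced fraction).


By the scaled semicircle moment identity, m_{2k} = σ^{2k} · C_k with k = 12.
C_12 = (1/(k+1)) · C(2k, k) = (1/13) · C(24, 12) = (1/13) · 2704156 = 208012.
σ^{2k} = (σ²)^k = (23/4)^12 = 21914624432020321/16777216.

Therefore m_{24} = σ^{24} · C_12 = (21914624432020321/16777216) · 208012 = 1139626214338352752963/4194304.


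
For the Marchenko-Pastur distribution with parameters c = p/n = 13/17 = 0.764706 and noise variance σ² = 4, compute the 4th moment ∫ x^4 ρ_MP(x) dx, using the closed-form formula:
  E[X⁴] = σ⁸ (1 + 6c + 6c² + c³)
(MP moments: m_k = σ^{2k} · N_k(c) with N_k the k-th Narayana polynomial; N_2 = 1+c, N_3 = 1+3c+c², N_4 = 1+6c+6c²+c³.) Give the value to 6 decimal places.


E[X⁴] = σ⁸ (1 + 6c + 6c² + c³) (fourth MP moment). With σ² = 4 (so σ⁸ = 256) and c = 13/17 = 0.764706: E[X⁴] = 256 · (1 + 6·0.764706 + 6·(0.764706)² + (0.764706)³) = 256 · 9.544067.

So E[X^4] = 2443.281091.


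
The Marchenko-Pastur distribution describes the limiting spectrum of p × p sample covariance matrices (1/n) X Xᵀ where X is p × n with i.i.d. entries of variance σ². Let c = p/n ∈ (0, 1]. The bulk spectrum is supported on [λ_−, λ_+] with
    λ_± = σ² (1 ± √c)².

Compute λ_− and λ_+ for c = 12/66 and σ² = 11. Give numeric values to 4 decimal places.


c = 12/66 = 0.181818; √c = 0.426401.
λ_− = σ² (1 − √c)² = 11 · (1 − 0.426401)² = 11 · (0.573599)² = 3.619168.
λ_+ = σ² (1 + √c)² = 11 · (1 + 0.426401)² = 11 · (1.426401)² = 22.380832.

Rounded to 4 decimal places: λ_− ≈ 3.6192, λ_+ ≈ 22.3808.


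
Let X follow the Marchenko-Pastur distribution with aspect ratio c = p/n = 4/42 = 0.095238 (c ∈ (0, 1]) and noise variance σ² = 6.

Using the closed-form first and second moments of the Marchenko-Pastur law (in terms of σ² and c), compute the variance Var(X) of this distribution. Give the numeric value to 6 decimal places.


Recall the MP moments m_1 = E[X] = σ² and m_2 = E[X²] = σ⁴ (1 + c).
m_1 = E[X] = σ² = 6, so m_1² = 36.
m_2 = E[X²] = σ⁴ (1 + c) = 36 · (1 + 0.095238) = 36 · 1.095238 = 39.428571.
(Note m_2 − m_1² simplifies to c · σ⁴ = 0.095238 · 36.)

Var(X) = m_2 − m_1² = 39.428571 − 36 = 3.428571.


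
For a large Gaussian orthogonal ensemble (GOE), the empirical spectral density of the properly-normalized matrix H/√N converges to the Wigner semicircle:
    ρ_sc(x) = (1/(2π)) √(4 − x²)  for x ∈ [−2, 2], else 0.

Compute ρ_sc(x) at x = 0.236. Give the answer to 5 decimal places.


ρ_sc(x) = (1/(2π)) √(4 − x²). With x = 0.236:
  4 − x² = 4 − (0.236)² = 4 − 0.055696 = 3.944304.
  √(4 − x²) = 1.986027.
  1/(2π) = 0.159155.
  ρ_sc(0.236) = 0.159155 · 1.986027 = 0.316086.

Rounded to 5 decimal places: ρ_sc(0.236) ≈ 0.31609.


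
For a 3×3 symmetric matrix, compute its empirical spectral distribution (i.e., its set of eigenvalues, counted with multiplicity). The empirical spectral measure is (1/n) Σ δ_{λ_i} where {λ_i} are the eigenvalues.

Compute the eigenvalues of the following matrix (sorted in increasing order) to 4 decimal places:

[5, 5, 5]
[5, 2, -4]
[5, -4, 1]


Since M is real symmetric, all three eigenvalues are real; they are the roots of det(λI − M) = λ³ − (tr M) λ² + s λ − det M, where s is the sum of the principal 2×2 minors.
tr M = 5 + 2 + 1 = 8.
s = (5·2 − 5²) + (5·1 − 5²) + (2·1 − (-4)²) = -15 + (-20) + (-14) = -49.
det M (expand along row 1) = 5·(-14) − 5·25 + 5·(-30) = -345.
Characteristic polynomial: λ³ − 8λ² − 49λ + 345 = 0.
Substitute λ = y + (tr M)/3 = y + 2.666667 to remove the quadratic term: y³ + p·y + q = 0 with p = s − (tr M)²/3 = -70.333333 and q = −2(tr M)³/27 + (tr M)·s/3 − det M = 176.407407.
Three real roots ⇒ use the trigonometric (Viète) form: r = 2√(−p/3) = 9.683893, φ = arccos(3q/(p·r)) = arccos(-0.777011) = 2.460699 rad.
y_k = r·cos(φ/3 − 2πk/3) for k = 0, 1, 2 gives y = 6.604907, 2.830632, -9.435539.
λ_k = y_k + 2.666667 gives λ = 9.2716, 5.4973, -6.7689 (check: the sum is 8.0000 = tr M).

Eigenvalues sorted in increasing order: [-6.7689, 5.4973, 9.2716].


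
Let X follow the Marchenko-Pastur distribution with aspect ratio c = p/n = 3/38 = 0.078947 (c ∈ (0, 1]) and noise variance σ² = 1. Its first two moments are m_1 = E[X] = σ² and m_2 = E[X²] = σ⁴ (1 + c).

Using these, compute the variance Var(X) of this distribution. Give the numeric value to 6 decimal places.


m_1 = E[X] = σ² = 1, so m_1² = 1.
m_2 = E[X²] = σ⁴ (1 + c) = 1 · (1 + 0.078947) = 1 · 1.078947 = 1.078947.
(Note m_2 − m_1² simplifies to c · σ⁴ = 0.078947 · 1.)

Var(X) = m_2 − m_1² = 1.078947 − 1 = 0.078947.


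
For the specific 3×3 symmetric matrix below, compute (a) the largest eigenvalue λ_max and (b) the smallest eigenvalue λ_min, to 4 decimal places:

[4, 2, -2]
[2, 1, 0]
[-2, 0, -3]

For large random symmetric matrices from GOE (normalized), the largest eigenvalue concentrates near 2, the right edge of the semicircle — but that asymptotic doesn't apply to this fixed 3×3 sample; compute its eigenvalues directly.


Since M is real symmetric, all three eigenvalues are real; they are the roots of det(λI − M) = λ³ − (tr M) λ² + s λ − det M, where s is the sum of the principal 2×2 minors.
tr M = 4 + 1 + (-3) = 2.
s = (4·1 − 2²) + (4·(-3) − (-2)²) + (1·(-3) − 0²) = 0 + (-16) + (-3) = -19.
det M (expand along row 1) = 4·(-3) − 2·(-6) + (-2)·2 = -4.
Characteristic polynomial: λ³ − 2λ² − 19λ + 4 = 0.
Substitute λ = y + (tr M)/3 = y + 0.666667 to remove the quadratic term: y³ + p·y + q = 0 with p = s − (tr M)²/3 = -20.333333 and q = −2(tr M)³/27 + (tr M)·s/3 − det M = -9.259259.
Three real roots ⇒ use the trigonometric (Viète) form: r = 2√(−p/3) = 5.206833, φ = arccos(3q/(p·r)) = arccos(0.262371) = 1.305318 rad.
y_k = r·cos(φ/3 − 2πk/3) for k = 0, 1, 2 gives y = 4.721688, -0.460166, -4.261523.
λ_k = y_k + 0.666667 gives λ = 5.3884, 0.2065, -3.5949 (check: the sum is 2.0000 = tr M).

Hence λ_max = 5.3884 and λ_min = -3.5949.


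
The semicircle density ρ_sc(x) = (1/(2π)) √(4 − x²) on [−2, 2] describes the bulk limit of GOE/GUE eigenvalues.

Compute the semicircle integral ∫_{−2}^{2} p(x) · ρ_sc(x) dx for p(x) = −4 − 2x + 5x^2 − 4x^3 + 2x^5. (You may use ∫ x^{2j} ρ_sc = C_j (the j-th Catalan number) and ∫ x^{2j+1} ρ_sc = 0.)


Write p(x) = Σ a_i x^i, split into monomials and integrate each against ρ_sc separately.
Using ∫ x^{2j} ρ_sc = C_j = (1/(j+1)) C(2j, j) (Catalan numbers) and ∫ x^{2j+1} ρ_sc = 0 (odd monomials vanish by symmetry):
  i = 0 (even): a_0 · C_{0} = -4 · 1 = -4
  i = 1 (odd): ∫ x^1 ρ_sc = 0 (vanishes)
  i = 2 (even): a_2 · C_{1} = 5 · 1 = 5
  i = 3 (odd): ∫ x^3 ρ_sc = 0 (vanishes)
  i = 5 (odd): ∫ x^5 ρ_sc = 0 (vanishes)

Summing the contributions: ∫_{−2}^{2} p(x) ρ_sc(x) dx = (-4) + 5 = 1.


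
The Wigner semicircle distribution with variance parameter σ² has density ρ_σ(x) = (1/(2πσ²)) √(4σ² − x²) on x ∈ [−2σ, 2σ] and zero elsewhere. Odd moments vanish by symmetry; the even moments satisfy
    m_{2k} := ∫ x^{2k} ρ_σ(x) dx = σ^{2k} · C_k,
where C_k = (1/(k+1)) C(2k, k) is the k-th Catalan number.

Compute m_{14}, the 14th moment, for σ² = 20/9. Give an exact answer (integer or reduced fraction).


By the scaled semicircle moment identity, m_{2k} = σ^{2k} · C_k with k = 7.
C_7 = (1/(k+1)) · C(2k, k) = (1/8) · C(14, 7) = (1/8) · 3432 = 429.
σ^{2k} = (σ²)^k = (20/9)^7 = 1280000000/4782969.

Therefore m_{14} = σ^{14} · C_7 = (1280000000/4782969) · 429 = 183040000000/1594323.


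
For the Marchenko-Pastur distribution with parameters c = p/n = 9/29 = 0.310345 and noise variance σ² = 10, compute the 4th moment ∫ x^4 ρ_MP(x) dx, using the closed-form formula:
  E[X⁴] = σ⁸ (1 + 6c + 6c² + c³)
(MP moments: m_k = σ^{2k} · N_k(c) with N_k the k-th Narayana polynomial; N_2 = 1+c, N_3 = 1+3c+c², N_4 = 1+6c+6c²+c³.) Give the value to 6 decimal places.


E[X⁴] = σ⁸ (1 + 6c + 6c² + c³) (fourth MP moment). With σ² = 10 (so σ⁸ = 10000) and c = 9/29 = 0.310345: E[X⁴] = 10000 · (1 + 6·0.310345 + 6·(0.310345)² + (0.310345)³) = 10000 · 3.469843.

So E[X^4] = 34698.429620.


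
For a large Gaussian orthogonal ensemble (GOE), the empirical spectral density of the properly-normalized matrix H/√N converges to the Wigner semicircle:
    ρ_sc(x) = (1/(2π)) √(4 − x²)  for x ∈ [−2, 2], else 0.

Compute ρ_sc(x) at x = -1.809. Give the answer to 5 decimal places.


ρ_sc(x) = (1/(2π)) √(4 − x²). With x = -1.809:
  4 − x² = 4 − (-1.809)² = 4 − 3.272481 = 0.727519.
  √(4 − x²) = 0.852947.
  1/(2π) = 0.159155.
  ρ_sc(-1.809) = 0.159155 · 0.852947 = 0.135751.

Rounded to 5 decimal places: ρ_sc(-1.809) ≈ 0.13575.


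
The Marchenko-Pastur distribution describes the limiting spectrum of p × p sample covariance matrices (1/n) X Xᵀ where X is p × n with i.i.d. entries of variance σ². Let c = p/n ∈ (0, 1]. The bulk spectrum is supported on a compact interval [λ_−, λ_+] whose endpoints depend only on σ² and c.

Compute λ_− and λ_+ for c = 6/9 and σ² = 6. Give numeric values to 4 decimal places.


c = 6/9 = 0.666667; √c = 0.816497.
λ_− = σ² (1 − √c)² = 6 · (1 − 0.816497)² = 6 · (0.183503)² = 0.202041.
λ_+ = σ² (1 + √c)² = 6 · (1 + 0.816497)² = 6 · (1.816497)² = 19.797959.

Rounded to 4 decimal places: λ_− ≈ 0.2020, λ_+ ≈ 19.7980.


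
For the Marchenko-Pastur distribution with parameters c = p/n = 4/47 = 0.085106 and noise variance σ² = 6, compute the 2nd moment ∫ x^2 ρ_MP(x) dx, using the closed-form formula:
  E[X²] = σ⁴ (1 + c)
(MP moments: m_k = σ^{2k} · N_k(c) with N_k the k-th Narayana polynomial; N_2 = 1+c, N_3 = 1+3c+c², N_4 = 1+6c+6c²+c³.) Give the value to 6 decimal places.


E[X²] = σ⁴ (1 + c) (second MP moment). With σ² = 6 (so σ⁴ = 36) and c = 4/47 = 0.085106: E[X²] = 36 · (1 + 0.085106) = 36 · 1.085106.

So E[X^2] = 39.063830.


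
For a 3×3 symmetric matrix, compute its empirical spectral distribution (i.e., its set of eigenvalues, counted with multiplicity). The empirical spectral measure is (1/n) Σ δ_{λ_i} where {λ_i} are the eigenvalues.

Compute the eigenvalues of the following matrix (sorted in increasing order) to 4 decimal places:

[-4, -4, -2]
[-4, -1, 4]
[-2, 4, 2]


Since M is real symmetric, all three eigenvalues are real; they are the roots of det(λI − M) = λ³ − (tr M) λ² + s λ − det M, where s is the sum of the principal 2×2 minors.
tr M = -4 + (-1) + 2 = -3.
s = ((-4)·(-1) − (-4)²) + ((-4)·2 − (-2)²) + ((-1)·2 − 4²) = -12 + (-12) + (-18) = -42.
det M (expand along row 1) = (-4)·(-18) − (-4)·0 + (-2)·(-18) = 108.
Characteristic polynomial: λ³ + 3λ² − 42λ − 108 = 0.
Substitute λ = y + (tr M)/3 = y − 1.000000 to remove the quadratic term: y³ + p·y + q = 0 with p = s − (tr M)²/3 = -45.000000 and q = −2(tr M)³/27 + (tr M)·s/3 − det M = -64.000000.
Three real roots ⇒ use the trigonometric (Viète) form: r = 2√(−p/3) = 7.745967, φ = arccos(3q/(p·r)) = arccos(0.550824) = 0.987445 rad.
y_k = r·cos(φ/3 − 2πk/3) for k = 0, 1, 2 gives y = 7.330148, -1.496733, -5.833414.
λ_k = y_k − 1.000000 gives λ = 6.3301, -2.4967, -6.8334 (check: the sum is -3.0000 = tr M).

Eigenvalues sorted in increasing order: [-6.8334, -2.4967, 6.3301].


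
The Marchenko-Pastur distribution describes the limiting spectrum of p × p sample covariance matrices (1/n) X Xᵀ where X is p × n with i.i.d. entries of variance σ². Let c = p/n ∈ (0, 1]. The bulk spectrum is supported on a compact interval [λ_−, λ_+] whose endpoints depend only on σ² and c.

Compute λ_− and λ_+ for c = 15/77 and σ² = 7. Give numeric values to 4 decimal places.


c = 15/77 = 0.194805; √c = 0.441367.
λ_− = σ² (1 − √c)² = 7 · (1 − 0.441367)² = 7 · (0.558633)² = 2.184493.
λ_+ = σ² (1 + √c)² = 7 · (1 + 0.441367)² = 7 · (1.441367)² = 14.542780.

Rounded to 4 decimal places: λ_− ≈ 2.1845, λ_+ ≈ 14.5428.


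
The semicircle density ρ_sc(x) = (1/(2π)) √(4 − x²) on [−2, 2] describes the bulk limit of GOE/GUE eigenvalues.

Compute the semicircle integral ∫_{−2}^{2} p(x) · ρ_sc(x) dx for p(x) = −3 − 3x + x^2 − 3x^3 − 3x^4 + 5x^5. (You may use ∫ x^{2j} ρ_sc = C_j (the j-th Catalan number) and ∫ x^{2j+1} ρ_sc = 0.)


Write p(x) = Σ a_i x^i, split into monomials and integrate each against ρ_sc separately.
Using ∫ x^{2j} ρ_sc = C_j = (1/(j+1)) C(2j, j) (Catalan numbers) and ∫ x^{2j+1} ρ_sc = 0 (odd monomials vanish by symmetry):
  i = 0 (even): a_0 · C_{0} = -3 · 1 = -3
  i = 1 (odd): ∫ x^1 ρ_sc = 0 (vanishes)
  i = 2 (even): a_2 · C_{1} = 1 · 1 = 1
  i = 3 (odd): ∫ x^3 ρ_sc = 0 (vanishes)
  i = 4 (even): a_4 · C_{2} = -3 · 2 = -6
  i = 5 (odd): ∫ x^5 ρ_sc = 0 (vanishes)

Summing the contributions: ∫_{−2}^{2} p(x) ρ_sc(x) dx = (-3) + 1 + (-6) = -8.


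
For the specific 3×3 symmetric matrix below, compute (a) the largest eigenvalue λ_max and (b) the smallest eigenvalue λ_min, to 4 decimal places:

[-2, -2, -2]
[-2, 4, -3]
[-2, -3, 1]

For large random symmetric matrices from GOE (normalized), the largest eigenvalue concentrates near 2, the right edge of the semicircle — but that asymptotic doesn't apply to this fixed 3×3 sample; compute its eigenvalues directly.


Since M is real symmetric, all three eigenvalues are real; they are the roots of det(λI − M) = λ³ − (tr M) λ² + s λ − det M, where s is the sum of the principal 2×2 minors.
tr M = -2 + 4 + 1 = 3.
s = ((-2)·4 − (-2)²) + ((-2)·1 − (-2)²) + (4·1 − (-3)²) = -12 + (-6) + (-5) = -23.
det M (expand along row 1) = (-2)·(-5) − (-2)·(-8) + (-2)·14 = -34.
Characteristic polynomial: λ³ − 3λ² − 23λ + 34 = 0.
Substitute λ = y + (tr M)/3 = y + 1.000000 to remove the quadratic term: y³ + p·y + q = 0 with p = s − (tr M)²/3 = -26.000000 and q = −2(tr M)³/27 + (tr M)·s/3 − det M = 9.000000.
Three real roots ⇒ use the trigonometric (Viète) form: r = 2√(−p/3) = 5.887841, φ = arccos(3q/(p·r)) = arccos(-0.176374) = 1.748098 rad.
y_k = r·cos(φ/3 − 2πk/3) for k = 0, 1, 2 gives y = 4.916231, 0.347772, -5.264003.
λ_k = y_k + 1.000000 gives λ = 5.9162, 1.3478, -4.2640 (check: the sum is 3.0000 = tr M).

Hence λ_max = 5.9162 and λ_min = -4.2640.


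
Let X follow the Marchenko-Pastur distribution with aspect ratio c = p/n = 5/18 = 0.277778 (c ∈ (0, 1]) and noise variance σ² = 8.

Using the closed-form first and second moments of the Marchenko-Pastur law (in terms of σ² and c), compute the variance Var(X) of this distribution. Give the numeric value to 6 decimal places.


Recall the MP moments m_1 = E[X] = σ² and m_2 = E[X²] = σ⁴ (1 + c).
m_1 = E[X] = σ² = 8, so m_1² = 64.
m_2 = E[X²] = σ⁴ (1 + c) = 64 · (1 + 0.277778) = 64 · 1.277778 = 81.777778.
(Note m_2 − m_1² simplifies to c · σ⁴ = 0.277778 · 64.)

Var(X) = m_2 − m_1² = 81.777778 − 64 = 17.777778.


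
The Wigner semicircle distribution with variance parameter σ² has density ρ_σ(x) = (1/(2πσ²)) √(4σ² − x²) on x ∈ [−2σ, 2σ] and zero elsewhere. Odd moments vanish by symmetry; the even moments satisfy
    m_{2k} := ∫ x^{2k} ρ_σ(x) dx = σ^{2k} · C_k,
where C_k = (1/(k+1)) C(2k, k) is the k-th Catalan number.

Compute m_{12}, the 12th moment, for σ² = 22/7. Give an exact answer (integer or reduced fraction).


By the scaled semicircle moment identity, m_{2k} = σ^{2k} · C_k with k = 6.
C_6 = (1/(k+1)) · C(2k, k) = (1/7) · C(12, 6) = (1/7) · 924 = 132.
σ^{2k} = (σ²)^k = (22/7)^6 = 113379904/117649.

Therefore m_{12} = σ^{12} · C_6 = (113379904/117649) · 132 = 14966147328/117649.


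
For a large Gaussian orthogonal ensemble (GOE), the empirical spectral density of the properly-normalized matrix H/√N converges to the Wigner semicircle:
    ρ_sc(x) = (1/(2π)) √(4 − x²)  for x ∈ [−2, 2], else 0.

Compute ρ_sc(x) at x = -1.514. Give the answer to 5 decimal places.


ρ_sc(x) = (1/(2π)) √(4 − x²). With x = -1.514:
  4 − x² = 4 − (-1.514)² = 4 − 2.292196 = 1.707804.
  √(4 − x²) = 1.306830.
  1/(2π) = 0.159155.
  ρ_sc(-1.514) = 0.159155 · 1.306830 = 0.207988.

Rounded to 5 decimal places: ρ_sc(-1.514) ≈ 0.20799.


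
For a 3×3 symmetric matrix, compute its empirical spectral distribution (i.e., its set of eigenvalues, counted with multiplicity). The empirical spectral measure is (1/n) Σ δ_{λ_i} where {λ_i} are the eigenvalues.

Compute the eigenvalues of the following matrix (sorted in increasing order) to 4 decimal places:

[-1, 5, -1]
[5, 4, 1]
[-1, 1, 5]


Since M is real symmetric, all three eigenvalues are real; they are the roots of det(λI − M) = λ³ − (tr M) λ² + s λ − det M, where s is the sum of the principal 2×2 minors.
tr M = -1 + 4 + 5 = 8.
s = ((-1)·4 − 5²) + ((-1)·5 − (-1)²) + (4·5 − 1²) = -29 + (-6) + 19 = -16.
det M (expand along row 1) = (-1)·19 − 5·26 + (-1)·9 = -158.
Characteristic polynomial: λ³ − 8λ² − 16λ + 158 = 0.
Substitute λ = y + (tr M)/3 = y + 2.666667 to remove the quadratic term: y³ + p·y + q = 0 with p = s − (tr M)²/3 = -37.333333 and q = −2(tr M)³/27 + (tr M)·s/3 − det M = 77.407407.
Three real roots ⇒ use the trigonometric (Viète) form: r = 2√(−p/3) = 7.055337, φ = arccos(3q/(p·r)) = arccos(-0.881636) = 2.650114 rad.
y_k = r·cos(φ/3 − 2πk/3) for k = 0, 1, 2 gives y = 4.476958, 2.483911, -6.960869.
λ_k = y_k + 2.666667 gives λ = 7.1436, 5.1506, -4.2942 (check: the sum is 8.0000 = tr M).

Eigenvalues sorted in increasing order: [-4.2942, 5.1506, 7.1436].


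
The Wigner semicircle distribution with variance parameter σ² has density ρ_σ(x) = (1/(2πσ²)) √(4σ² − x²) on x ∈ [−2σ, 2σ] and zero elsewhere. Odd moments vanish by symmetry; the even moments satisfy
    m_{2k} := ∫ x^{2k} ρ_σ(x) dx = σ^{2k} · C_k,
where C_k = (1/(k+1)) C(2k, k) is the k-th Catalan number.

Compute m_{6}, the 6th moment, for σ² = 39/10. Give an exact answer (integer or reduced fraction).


By the scaled semicircle moment identity, m_{2k} = σ^{2k} · C_k with k = 3.
C_3 = (1/(k+1)) · C(2k, k) = (1/4) · C(6, 3) = (1/4) · 20 = 5.
σ^{2k} = (σ²)^k = (39/10)^3 = 59319/1000.

Therefore m_{6} = σ^{6} · C_3 = (59319/1000) · 5 = 59319/200.


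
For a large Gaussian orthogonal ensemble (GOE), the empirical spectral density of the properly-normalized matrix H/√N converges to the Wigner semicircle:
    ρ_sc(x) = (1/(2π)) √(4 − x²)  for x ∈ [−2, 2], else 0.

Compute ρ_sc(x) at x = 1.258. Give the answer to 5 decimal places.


ρ_sc(x) = (1/(2π)) √(4 − x²). With x = 1.258:
  4 − x² = 4 − (1.258)² = 4 − 1.582564 = 2.417436.
  √(4 − x²) = 1.554811.
  1/(2π) = 0.159155.
  ρ_sc(1.258) = 0.159155 · 1.554811 = 0.247456.

Rounded to 5 decimal places: ρ_sc(1.258) ≈ 0.24746.


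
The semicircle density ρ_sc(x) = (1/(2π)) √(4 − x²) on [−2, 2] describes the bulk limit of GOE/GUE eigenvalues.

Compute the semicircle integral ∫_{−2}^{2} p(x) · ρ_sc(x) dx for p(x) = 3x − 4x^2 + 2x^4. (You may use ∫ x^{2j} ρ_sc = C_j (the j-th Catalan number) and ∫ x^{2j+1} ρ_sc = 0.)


Write p(x) = Σ a_i x^i, split into monomials and integrate each against ρ_sc separately.
Using ∫ x^{2j} ρ_sc = C_j = (1/(j+1)) C(2j, j) (Catalan numbers) and ∫ x^{2j+1} ρ_sc = 0 (odd monomials vanish by symmetry):
  i = 1 (odd): ∫ x^1 ρ_sc = 0 (vanishes)
  i = 2 (even): a_2 · C_{1} = -4 · 1 = -4
  i = 4 (even): a_4 · C_{2} = 2 · 2 = 4

Summing the contributions: ∫_{−2}^{2} p(x) ρ_sc(x) dx = (-4) + 4 = 0.


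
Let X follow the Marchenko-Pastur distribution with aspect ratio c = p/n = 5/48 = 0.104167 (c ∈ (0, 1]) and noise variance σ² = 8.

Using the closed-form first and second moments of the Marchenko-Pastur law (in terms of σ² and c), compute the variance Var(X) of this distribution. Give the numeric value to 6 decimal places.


Recall the MP moments m_1 = E[X] = σ² and m_2 = E[X²] = σ⁴ (1 + c).
m_1 = E[X] = σ² = 8, so m_1² = 64.
m_2 = E[X²] = σ⁴ (1 + c) = 64 · (1 + 0.104167) = 64 · 1.104167 = 70.666667.
(Note m_2 − m_1² simplifies to c · σ⁴ = 0.104167 · 64.)

Var(X) = m_2 − m_1² = 70.666667 − 64 = 6.666667.


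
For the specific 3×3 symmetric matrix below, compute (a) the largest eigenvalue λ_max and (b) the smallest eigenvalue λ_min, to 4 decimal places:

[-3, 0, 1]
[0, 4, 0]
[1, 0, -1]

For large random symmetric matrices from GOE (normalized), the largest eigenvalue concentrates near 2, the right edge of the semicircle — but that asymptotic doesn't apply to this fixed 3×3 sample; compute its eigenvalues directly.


Since M is real symmetric, all three eigenvalues are real; they are the roots of det(λI − M) = λ³ − (tr M) λ² + s λ − det M, where s is the sum of the principal 2×2 minors.
tr M = -3 + 4 + (-1) = 0.
s = ((-3)·4 − 0²) + ((-3)·(-1) − 1²) + (4·(-1) − 0²) = -12 + 2 + (-4) = -14.
det M (expand along row 1) = (-3)·(-4) − 0·0 + 1·(-4) = 8.
Characteristic polynomial: λ³ − 14λ − 8 = 0.
Substitute λ = y + (tr M)/3 = y + 0.000000 to remove the quadratic term: y³ + p·y + q = 0 with p = s − (tr M)²/3 = -14.000000 and q = −2(tr M)³/27 + (tr M)·s/3 − det M = -8.000000.
Three real roots ⇒ use the trigonometric (Viète) form: r = 2√(−p/3) = 4.320494, φ = arccos(3q/(p·r)) = arccos(0.396780) = 1.162790 rad.
y_k = r·cos(φ/3 − 2πk/3) for k = 0, 1, 2 gives y = 4.000000, -0.585786, -3.414214.
λ_k = y_k + 0.000000 gives λ = 4.0000, -0.5858, -3.4142 (check: the sum is 0.0000 = tr M).

Hence λ_max = 4.0000 and λ_min = -3.4142.


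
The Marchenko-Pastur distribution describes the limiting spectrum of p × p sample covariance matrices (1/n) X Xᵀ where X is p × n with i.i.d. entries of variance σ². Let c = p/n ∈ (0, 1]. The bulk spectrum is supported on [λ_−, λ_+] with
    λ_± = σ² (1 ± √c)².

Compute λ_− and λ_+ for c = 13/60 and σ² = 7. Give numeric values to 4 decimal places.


c = 13/60 = 0.216667; √c = 0.465475.
λ_− = σ² (1 − √c)² = 7 · (1 − 0.465475)² = 7 · (0.534525)² = 2.000021.
λ_+ = σ² (1 + √c)² = 7 · (1 + 0.465475)² = 7 · (1.465475)² = 15.033312.

Rounded to 4 decimal places: λ_− ≈ 2.0000, λ_+ ≈ 15.0333.


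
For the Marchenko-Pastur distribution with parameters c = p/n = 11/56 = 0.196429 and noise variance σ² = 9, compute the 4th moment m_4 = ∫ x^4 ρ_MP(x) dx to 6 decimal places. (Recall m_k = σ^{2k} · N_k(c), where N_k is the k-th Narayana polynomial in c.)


E[X⁴] = σ⁸ (1 + 6c + 6c² + c³) (fourth MP moment). With σ² = 9 (so σ⁸ = 6561) and c = 11/56 = 0.196429: E[X⁴] = 6561 · (1 + 6·0.196429 + 6·(0.196429)² + (0.196429)³) = 6561 · 2.417656.

So E[X^4] = 15862.238173.


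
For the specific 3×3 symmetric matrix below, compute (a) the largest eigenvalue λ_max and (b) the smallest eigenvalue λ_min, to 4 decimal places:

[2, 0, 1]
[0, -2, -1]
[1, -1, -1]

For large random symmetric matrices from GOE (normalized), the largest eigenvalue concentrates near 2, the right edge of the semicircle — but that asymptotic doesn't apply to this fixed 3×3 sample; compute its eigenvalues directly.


Since M is real symmetric, all three eigenvalues are real; they are the roots of det(λI − M) = λ³ − (tr M) λ² + s λ − det M, where s is the sum of the principal 2×2 minors.
tr M = 2 + (-2) + (-1) = -1.
s = (2·(-2) − 0²) + (2·(-1) − 1²) + ((-2)·(-1) − (-1)²) = -4 + (-3) + 1 = -6.
det M (expand along row 1) = 2·1 − 0·1 + 1·2 = 4.
Characteristic polynomial: λ³ + λ² − 6λ − 4 = 0.
Substitute λ = y + (tr M)/3 = y − 0.333333 to remove the quadratic term: y³ + p·y + q = 0 with p = s − (tr M)²/3 = -6.333333 and q = −2(tr M)³/27 + (tr M)·s/3 − det M = -1.925926.
Three real roots ⇒ use the trigonometric (Viète) form: r = 2√(−p/3) = 2.905933, φ = arccos(3q/(p·r)) = arccos(0.313937) = 1.251459 rad.
y_k = r·cos(φ/3 − 2πk/3) for k = 0, 1, 2 gives y = 2.656738, -0.308740, -2.347997.
λ_k = y_k − 0.333333 gives λ = 2.3234, -0.6421, -2.6813 (check: the sum is -1.0000 = tr M).

Hence λ_max = 2.3234 and λ_min = -2.6813.


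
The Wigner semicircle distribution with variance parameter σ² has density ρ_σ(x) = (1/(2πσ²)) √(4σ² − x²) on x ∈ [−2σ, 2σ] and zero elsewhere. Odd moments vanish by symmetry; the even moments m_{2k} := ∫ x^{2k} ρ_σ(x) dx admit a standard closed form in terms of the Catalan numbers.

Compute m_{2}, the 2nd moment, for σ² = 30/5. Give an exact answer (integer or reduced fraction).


By the scaled semicircle moment identity, m_{2k} = σ^{2k} · C_k with k = 1.
C_1 = (1/(k+1)) · C(2k, k) = (1/2) · C(2, 1) = (1/2) · 2 = 1.
σ^{2k} = (σ²)^k = (30/5)^1 = 6.

Therefore m_{2} = σ^{2} · C_1 = 6 · 1 = 6.


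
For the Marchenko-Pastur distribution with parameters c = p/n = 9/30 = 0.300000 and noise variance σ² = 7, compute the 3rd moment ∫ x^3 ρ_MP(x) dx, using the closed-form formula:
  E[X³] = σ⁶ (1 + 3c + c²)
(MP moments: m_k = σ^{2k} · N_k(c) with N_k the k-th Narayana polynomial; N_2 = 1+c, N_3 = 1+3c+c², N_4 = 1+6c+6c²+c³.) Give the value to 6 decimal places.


E[X³] = σ⁶ (1 + 3c + c²) (third MP moment). With σ² = 7 (so σ⁶ = 343) and c = 9/30 = 0.300000: E[X³] = 343 · (1 + 3·0.300000 + (0.300000)²) = 343 · 1.990000.

So E[X^3] = 682.570000.


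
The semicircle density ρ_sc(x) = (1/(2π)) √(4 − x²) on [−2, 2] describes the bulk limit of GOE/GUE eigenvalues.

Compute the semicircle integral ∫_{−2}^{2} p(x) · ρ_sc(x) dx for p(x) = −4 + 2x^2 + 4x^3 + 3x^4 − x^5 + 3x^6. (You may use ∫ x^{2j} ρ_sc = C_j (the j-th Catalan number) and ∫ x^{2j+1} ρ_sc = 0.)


Write p(x) = Σ a_i x^i, split into monomials and integrate each against ρ_sc separately.
Using ∫ x^{2j} ρ_sc = C_j = (1/(j+1)) C(2j, j) (Catalan numbers) and ∫ x^{2j+1} ρ_sc = 0 (odd monomials vanish by symmetry):
  i = 0 (even): a_0 · C_{0} = -4 · 1 = -4
  i = 2 (even): a_2 · C_{1} = 2 · 1 = 2
  i = 3 (odd): ∫ x^3 ρ_sc = 0 (vanishes)
  i = 4 (even): a_4 · C_{2} = 3 · 2 = 6
  i = 5 (odd): ∫ x^5 ρ_sc = 0 (vanishes)
  i = 6 (even): a_6 · C_{3} = 3 · 5 = 15

Summing the contributions: ∫_{−2}^{2} p(x) ρ_sc(x) dx = (-4) + 2 + 6 + 15 = 19.
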